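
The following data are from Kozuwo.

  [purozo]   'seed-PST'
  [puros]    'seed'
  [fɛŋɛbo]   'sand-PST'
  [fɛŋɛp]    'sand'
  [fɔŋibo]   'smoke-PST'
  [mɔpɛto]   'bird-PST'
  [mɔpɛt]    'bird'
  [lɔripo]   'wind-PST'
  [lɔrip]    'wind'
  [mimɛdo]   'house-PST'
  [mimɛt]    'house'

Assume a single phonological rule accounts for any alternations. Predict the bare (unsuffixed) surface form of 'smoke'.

[fɔŋip]

'sand' shows [b] ~ [p] at the end of the stem ([fɛŋɛbo] vs [fɛŋɛp]).
But 'wind' keeps [p] in both environments ([lɔripo], [lɔrip]), so there is no rule changing /p/ to [b] before the PST suffix.
So /b/ is underlying, and a rule of word-final obstruent devoicing — voiced obstruents become voiceless word-finally — gives [p].
From [fɔŋibo] the stem 'smoke' is /fɔŋib/; word-finally this yields [fɔŋip].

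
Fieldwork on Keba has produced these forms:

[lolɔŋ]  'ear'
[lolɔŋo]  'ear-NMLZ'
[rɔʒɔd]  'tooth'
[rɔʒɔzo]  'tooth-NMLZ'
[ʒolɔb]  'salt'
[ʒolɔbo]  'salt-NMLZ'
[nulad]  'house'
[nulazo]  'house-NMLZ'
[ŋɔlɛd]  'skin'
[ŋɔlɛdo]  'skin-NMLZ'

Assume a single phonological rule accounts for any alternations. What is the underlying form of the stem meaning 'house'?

The stem for 'house' ends in [d] in [nulad] but [z] in [nulazo].
But 'skin' keeps [d] in both environments ([ŋɔlɛd], [ŋɔlɛdo]), so there is no rule changing /d/ to [z] before the NMLZ suffix.
The underlying segment must be /z/; voiced fricatives become stops word-finally, yielding [d] there.

/nulaz/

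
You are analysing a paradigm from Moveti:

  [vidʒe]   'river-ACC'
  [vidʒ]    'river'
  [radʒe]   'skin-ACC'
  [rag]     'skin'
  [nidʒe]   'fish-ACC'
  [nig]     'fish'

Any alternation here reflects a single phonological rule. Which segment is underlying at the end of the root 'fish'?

/g/

The root 'fish' surfaces as [nidʒe] and [nig], with a stem-final [dʒ] ~ [g] alternation.
Compare 'river', with invariant [dʒ] in [vidʒe] and [vidʒ]: an analysis with underlying /dʒ/ and a rule producing [g] in isolation would wrongly predict alternation here too.
Therefore /g/ is basic and [dʒ] is derived by palatalization before a front vowel (/g/ becomes palato-alveolar [dʒ] before a front vowel).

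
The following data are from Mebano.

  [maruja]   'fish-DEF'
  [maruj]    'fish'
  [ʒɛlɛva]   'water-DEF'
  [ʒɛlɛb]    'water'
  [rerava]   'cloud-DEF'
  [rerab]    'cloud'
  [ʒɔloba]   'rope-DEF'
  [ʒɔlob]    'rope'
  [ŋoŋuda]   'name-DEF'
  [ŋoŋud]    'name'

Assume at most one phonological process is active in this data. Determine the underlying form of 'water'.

The root 'water' surfaces as [ʒɛlɛva] and [ʒɛlɛb], with a stem-final [v] ~ [b] alternation.
The stem 'rope' ([ʒɔloba], [ʒɔlob]) shows [b] unchanged in both environments, so [b] cannot be basic with [v] derived before the DEF suffix.
Therefore /v/ is basic and [b] is derived by word-final hardening (voiced fricatives become stops word-finally).

/ʒɛlɛv/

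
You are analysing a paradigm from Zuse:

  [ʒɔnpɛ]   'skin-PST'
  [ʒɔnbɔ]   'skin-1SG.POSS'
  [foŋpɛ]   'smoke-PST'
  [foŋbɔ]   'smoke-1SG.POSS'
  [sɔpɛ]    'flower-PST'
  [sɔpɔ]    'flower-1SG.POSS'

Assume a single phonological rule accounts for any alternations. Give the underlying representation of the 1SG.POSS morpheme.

The 1SG.POSS morpheme has two allomorphs, [-bɔ] and [-pɔ].
By contrast the PST suffix keeps its initial [p] throughout — that segment must be underlying.
The 1SG.POSS suffix is therefore /-bɔ/ underlyingly, with post-vocalic devoicing: voiced stops become voiceless after a vowel.

/-bɔ/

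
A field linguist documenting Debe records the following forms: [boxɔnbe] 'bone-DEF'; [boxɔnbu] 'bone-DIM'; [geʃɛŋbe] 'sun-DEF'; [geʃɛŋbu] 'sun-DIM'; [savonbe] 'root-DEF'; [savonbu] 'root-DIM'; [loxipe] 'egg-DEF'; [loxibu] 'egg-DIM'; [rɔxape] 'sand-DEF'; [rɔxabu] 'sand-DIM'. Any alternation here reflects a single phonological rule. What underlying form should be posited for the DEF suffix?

The DEF morpheme has two allomorphs, [-be] and [-pe].
By contrast the DIM suffix keeps its initial [b] throughout — that segment must be underlying.
The DEF suffix is therefore /-pe/ underlyingly, with post-nasal voicing: voiceless stops become voiced after a nasal.

/-pe/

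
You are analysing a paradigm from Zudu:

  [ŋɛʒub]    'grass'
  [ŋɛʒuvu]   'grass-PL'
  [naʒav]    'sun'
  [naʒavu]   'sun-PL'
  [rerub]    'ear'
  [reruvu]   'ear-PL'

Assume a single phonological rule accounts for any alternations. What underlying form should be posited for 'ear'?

/rerub/

The root 'ear' surfaces as [rerub] and [reruvu], with a stem-final [b] ~ [v] alternation.
The stem 'sun' ([naʒav], [naʒavu]) shows [v] unchanged in both environments, so [v] cannot be basic with [b] derived in isolation.
So /b/ is underlying, and a rule of intervocalic spirantization — voiced stops become fricatives between vowels — gives [v].
So 'ear' = /rerub/.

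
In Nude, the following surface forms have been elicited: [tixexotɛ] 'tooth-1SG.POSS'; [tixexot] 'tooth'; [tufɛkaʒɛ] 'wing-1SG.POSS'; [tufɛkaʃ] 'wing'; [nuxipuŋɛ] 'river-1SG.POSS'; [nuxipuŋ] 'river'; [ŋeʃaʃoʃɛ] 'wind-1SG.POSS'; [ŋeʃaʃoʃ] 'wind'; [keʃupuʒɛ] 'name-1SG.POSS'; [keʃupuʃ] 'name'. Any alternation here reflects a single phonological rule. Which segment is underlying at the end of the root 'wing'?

/ʒ/

In [tufɛkaʒɛ] and [tufɛkaʃ] the final segment of 'wing' alternates: [ʒ] ~ [ʃ].
The stem 'wind' ([ŋeʃaʃoʃɛ], [ŋeʃaʃoʃ]) shows [ʃ] unchanged in both environments, so [ʃ] cannot be basic with [ʒ] derived before the 1SG.POSS suffix.
Therefore /ʒ/ is basic and [ʃ] is derived by word-final obstruent devoicing (voiced obstruents become voiceless word-finally).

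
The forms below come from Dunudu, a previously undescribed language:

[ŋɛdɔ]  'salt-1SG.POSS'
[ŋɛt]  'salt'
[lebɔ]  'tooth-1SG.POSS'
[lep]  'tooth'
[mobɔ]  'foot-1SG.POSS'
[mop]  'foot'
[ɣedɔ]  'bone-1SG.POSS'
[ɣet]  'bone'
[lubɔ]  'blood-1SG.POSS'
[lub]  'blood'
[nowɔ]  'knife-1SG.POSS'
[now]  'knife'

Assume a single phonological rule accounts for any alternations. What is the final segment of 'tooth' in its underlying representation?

/p/

In [lebɔ] and [lep] the final segment of 'tooth' alternates: [b] ~ [p].
Compare 'blood', with invariant [b] in [lubɔ] and [lub]: an analysis with underlying /b/ and a rule producing [p] in isolation would wrongly predict alternation here too.
The alternation reflects intervocalic voicing: voiceless stops become voiced between vowels. /p/ is underlying.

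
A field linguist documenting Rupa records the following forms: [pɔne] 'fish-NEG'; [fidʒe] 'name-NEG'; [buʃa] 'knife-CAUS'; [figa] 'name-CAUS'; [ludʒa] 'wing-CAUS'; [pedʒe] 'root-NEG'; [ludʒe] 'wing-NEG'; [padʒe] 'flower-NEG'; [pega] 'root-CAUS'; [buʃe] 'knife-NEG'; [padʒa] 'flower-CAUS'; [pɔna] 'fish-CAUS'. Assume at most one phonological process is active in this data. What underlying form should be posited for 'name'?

/fig/

The stem for 'name' ends in [g] in [figa] but [dʒ] in [fidʒe].
The stem 'wing' ([ludʒa], [ludʒe]) shows [dʒ] unchanged in both environments, so [dʒ] cannot be basic with [g] derived before the CAUS suffix.
The underlying segment must be /g/; /g/ becomes palato-alveolar [dʒ] before a front vowel, yielding [dʒ] there.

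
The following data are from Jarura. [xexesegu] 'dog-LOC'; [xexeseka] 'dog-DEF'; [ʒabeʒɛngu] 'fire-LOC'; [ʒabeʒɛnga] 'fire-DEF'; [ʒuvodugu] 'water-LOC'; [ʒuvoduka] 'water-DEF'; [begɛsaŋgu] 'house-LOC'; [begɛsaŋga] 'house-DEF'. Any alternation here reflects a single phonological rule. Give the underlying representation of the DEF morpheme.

/-ka/

The DEF suffix surfaces as [-ga] and [-ka], depending on the final segment of the stem.
The LOC suffix, which begins with [g], is invariant after every stem; so [g] is not altered by any rule here.
So the underlying form is /-ka/, and voiceless stops become voiced after a nasal.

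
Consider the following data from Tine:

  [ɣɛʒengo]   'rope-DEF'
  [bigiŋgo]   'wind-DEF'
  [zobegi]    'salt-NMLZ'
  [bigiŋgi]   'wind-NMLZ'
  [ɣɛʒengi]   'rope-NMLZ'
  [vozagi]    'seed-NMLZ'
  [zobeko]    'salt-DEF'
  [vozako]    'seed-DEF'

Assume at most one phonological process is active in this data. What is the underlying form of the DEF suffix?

The DEF morpheme has two allomorphs, [-go] and [-ko].
The NMLZ suffix, which begins with [g], is invariant after every stem; so [g] is not altered by any rule here.
The DEF suffix is therefore /-ko/ underlyingly, with post-nasal voicing: voiceless stops become voiced after a nasal.

/-ko/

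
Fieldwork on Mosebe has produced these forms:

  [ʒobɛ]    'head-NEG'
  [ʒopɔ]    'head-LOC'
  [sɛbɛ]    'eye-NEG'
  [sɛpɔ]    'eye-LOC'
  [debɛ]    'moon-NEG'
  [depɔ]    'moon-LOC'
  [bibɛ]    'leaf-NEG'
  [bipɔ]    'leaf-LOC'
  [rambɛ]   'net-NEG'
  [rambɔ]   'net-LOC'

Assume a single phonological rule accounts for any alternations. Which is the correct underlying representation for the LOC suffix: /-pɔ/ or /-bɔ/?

The LOC morpheme has two allomorphs, [-bɔ] and [-pɔ].
By contrast the NEG suffix keeps its initial [b] throughout — that segment must be underlying.
The LOC suffix is therefore /-pɔ/ underlyingly, with post-nasal voicing: voiceless stops become voiced after a nasal.

/-pɔ/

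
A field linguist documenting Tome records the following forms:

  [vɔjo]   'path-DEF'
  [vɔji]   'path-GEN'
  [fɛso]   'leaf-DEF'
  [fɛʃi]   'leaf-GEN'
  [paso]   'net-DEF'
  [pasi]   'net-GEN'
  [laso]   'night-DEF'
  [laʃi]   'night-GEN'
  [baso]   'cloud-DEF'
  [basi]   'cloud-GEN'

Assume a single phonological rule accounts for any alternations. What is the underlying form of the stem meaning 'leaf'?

/fɛʃ/

'leaf' shows [s] ~ [ʃ] at the end of the stem ([fɛso] vs [fɛʃi]).
Compare 'net', with invariant [s] in [paso] and [pasi]: an analysis with underlying /s/ and a rule producing [ʃ] before the GEN suffix would wrongly predict alternation here too.
So /ʃ/ is underlying, and a rule of depalatalization — palato-alveolar /ʃ/ becomes [s] when no front vowel follows — gives [s].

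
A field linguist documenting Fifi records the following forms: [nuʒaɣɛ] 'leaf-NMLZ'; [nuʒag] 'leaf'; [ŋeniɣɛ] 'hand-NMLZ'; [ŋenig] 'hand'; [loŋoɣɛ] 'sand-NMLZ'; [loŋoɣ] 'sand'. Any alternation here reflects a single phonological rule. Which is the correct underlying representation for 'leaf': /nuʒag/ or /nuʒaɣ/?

'leaf' shows [ɣ] ~ [g] at the end of the stem ([nuʒaɣɛ] vs [nuʒag]).
Compare 'sand', with invariant [ɣ] in [loŋoɣɛ] and [loŋoɣ]: an analysis with underlying /ɣ/ and a rule producing [g] in isolation would wrongly predict alternation here too.
The underlying segment must be /g/; voiced stops become fricatives between vowels, yielding [ɣ] there.

/nuʒag/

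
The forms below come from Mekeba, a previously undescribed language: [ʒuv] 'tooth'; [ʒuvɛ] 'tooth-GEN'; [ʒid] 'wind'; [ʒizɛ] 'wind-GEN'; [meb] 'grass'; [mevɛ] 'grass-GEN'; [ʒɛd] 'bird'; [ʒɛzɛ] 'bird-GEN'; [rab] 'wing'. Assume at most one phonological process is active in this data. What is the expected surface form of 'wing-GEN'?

[ravɛ]

'grass' shows [b] ~ [v] at the end of the stem ([meb] vs [mevɛ]).
But 'tooth' keeps [v] in both environments ([ʒuv], [ʒuvɛ]), so there is no rule changing /v/ to [b] in isolation.
The underlying segment must be /b/; voiced stops become fricatives between vowels, yielding [v] there.
The one attested form of 'wing', [rab], shows underlying /rab/. Applying the same rule between vowels gives [ravɛ].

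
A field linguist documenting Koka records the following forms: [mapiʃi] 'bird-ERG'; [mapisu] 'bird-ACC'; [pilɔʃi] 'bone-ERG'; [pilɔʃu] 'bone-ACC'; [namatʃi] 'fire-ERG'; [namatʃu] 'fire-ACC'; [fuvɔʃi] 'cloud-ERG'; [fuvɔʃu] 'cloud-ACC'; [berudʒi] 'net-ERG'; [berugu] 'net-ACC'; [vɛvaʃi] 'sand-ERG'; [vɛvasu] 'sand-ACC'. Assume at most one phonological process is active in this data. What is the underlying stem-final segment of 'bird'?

/s/

In [mapiʃi] and [mapisu] the final segment of 'bird' alternates: [ʃ] ~ [s].
The stem 'bone' ([pilɔʃi], [pilɔʃu]) shows [ʃ] unchanged in both environments, so [ʃ] cannot be basic with [s] derived before the ACC suffix.
The alternation reflects palatalization before a front vowel: /g/ and /s/ become palato-alveolar [dʒ] and [ʃ] before a front vowel. /s/ is underlying.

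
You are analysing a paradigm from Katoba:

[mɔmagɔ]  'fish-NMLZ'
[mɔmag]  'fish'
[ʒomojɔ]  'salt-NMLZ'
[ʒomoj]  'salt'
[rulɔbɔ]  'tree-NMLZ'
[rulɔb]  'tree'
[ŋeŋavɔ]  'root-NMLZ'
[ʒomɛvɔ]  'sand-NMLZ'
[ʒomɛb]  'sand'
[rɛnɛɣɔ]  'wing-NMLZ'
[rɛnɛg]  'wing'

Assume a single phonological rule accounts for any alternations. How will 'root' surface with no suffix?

In [ʒomɛvɔ] and [ʒomɛb] the final segment of 'sand' alternates: [v] ~ [b].
If /b/ were underlying and a rule turned it into [v] before the NMLZ suffix, 'tree' would also alternate; but it has [b] in both [rulɔbɔ] and [rulɔb].
The alternation reflects word-final hardening: voiced fricatives become stops word-finally. /v/ is underlying.
The one attested form of 'root', [ŋeŋavɔ], shows underlying /ŋeŋav/. Applying the same rule word-finally gives [ŋeŋab].

[ŋeŋab]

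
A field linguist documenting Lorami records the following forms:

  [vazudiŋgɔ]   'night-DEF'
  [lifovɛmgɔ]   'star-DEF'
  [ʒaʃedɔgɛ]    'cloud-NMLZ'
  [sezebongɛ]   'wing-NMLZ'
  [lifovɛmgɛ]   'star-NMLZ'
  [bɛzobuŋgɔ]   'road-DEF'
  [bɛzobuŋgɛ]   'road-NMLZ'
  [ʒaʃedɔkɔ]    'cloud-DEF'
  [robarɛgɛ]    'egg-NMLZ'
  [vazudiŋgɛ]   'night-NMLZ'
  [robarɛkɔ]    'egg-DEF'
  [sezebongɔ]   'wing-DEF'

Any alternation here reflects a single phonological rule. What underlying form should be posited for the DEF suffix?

/-kɔ/

The DEF suffix surfaces as [-gɔ] and [-kɔ], depending on the final segment of the stem.
The NMLZ suffix, which begins with [g], is invariant after every stem; so [g] is not altered by any rule here.
So the underlying form is /-kɔ/, and voiceless stops become voiced after a nasal.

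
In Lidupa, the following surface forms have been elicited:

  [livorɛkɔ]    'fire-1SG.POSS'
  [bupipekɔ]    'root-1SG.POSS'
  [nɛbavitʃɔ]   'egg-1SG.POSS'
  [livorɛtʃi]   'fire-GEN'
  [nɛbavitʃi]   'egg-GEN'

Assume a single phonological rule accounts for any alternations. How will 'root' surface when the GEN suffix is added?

'fire' shows [k] ~ [tʃ] at the end of the stem ([livorɛkɔ] vs [livorɛtʃi]).
If /tʃ/ were underlying and a rule turned it into [k] before the 1SG.POSS suffix, 'egg' would also alternate; but it has [tʃ] in both [nɛbavitʃɔ] and [nɛbavitʃi].
The alternation reflects palatalization before a front vowel: /k/ becomes palato-alveolar [tʃ] before a front vowel. /k/ is underlying.
The one attested form of 'root', [bupipekɔ], shows underlying /bupipek/. Applying the same rule before a front vowel gives [bupipetʃi].

[bupipetʃi]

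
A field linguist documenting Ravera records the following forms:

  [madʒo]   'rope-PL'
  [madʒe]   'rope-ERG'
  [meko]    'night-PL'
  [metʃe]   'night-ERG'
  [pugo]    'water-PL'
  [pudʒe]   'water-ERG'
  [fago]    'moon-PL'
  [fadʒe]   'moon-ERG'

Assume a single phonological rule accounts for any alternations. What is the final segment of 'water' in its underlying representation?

/g/

The root 'water' surfaces as [pugo] and [pudʒe], with a stem-final [g] ~ [dʒ] alternation.
But 'rope' keeps [dʒ] in both environments ([madʒo], [madʒe]), so there is no rule changing /dʒ/ to [g] before the PL suffix.
Therefore /g/ is basic and [dʒ] is derived by palatalization before a front vowel (/k/ and /g/ become palato-alveolar [tʃ] and [dʒ] before a front vowel).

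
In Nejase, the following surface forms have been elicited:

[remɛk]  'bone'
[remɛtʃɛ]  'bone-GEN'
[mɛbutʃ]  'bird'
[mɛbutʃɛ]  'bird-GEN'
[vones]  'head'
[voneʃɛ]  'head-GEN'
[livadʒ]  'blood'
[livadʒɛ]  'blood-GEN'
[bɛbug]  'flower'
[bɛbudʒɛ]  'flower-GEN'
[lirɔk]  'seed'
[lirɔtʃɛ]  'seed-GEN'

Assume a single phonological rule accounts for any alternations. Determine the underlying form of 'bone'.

The stem for 'bone' ends in [k] in [remɛk] but [tʃ] in [remɛtʃɛ].
The stem 'bird' ([mɛbutʃ], [mɛbutʃɛ]) shows [tʃ] unchanged in both environments, so [tʃ] cannot be basic with [k] derived in isolation.
So /k/ is underlying, and a rule of palatalization before a front vowel — /k/, /g/ and /s/ become palato-alveolar [tʃ], [dʒ] and [ʃ] before a front vowel — gives [tʃ].

/remɛk/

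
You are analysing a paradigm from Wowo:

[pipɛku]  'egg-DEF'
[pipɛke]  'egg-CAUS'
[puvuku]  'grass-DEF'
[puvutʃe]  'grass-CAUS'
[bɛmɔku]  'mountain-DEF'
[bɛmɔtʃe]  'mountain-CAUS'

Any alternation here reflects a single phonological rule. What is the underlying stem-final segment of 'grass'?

/tʃ/

'grass' shows [k] ~ [tʃ] at the end of the stem ([puvuku] vs [puvutʃe]).
But 'egg' keeps [k] in both environments ([pipɛku], [pipɛke]), so there is no rule changing /k/ to [tʃ] before the CAUS suffix.
Therefore /tʃ/ is basic and [k] is derived by depalatalization (palato-alveolar /tʃ/ becomes [k] when no front vowel follows).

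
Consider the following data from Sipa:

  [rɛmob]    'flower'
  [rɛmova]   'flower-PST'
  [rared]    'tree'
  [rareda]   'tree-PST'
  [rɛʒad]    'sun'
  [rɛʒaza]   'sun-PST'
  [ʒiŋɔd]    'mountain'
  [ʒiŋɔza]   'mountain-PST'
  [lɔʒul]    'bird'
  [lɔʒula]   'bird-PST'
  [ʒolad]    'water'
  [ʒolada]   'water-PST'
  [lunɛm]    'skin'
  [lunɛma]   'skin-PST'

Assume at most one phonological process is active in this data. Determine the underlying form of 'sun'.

/rɛʒaz/

The root 'sun' surfaces as [rɛʒad] and [rɛʒaza], with a stem-final [d] ~ [z] alternation.
But 'water' keeps [d] in both environments ([ʒolad], [ʒolada]), so there is no rule changing /d/ to [z] before the PST suffix.
The alternation reflects word-final hardening: voiced fricatives become stops word-finally. /z/ is underlying.
The underlying form of 'sun' is therefore /rɛʒaz/.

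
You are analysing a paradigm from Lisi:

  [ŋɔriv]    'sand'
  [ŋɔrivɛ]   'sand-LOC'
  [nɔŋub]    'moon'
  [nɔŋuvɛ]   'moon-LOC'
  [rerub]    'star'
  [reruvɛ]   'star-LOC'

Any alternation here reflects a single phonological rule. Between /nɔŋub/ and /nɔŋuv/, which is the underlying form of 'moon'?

/nɔŋub/

'moon' shows [b] ~ [v] at the end of the stem ([nɔŋub] vs [nɔŋuvɛ]).
The stem 'sand' ([ŋɔriv], [ŋɔrivɛ]) shows [v] unchanged in both environments, so [v] cannot be basic with [b] derived in isolation.
The underlying segment must be /b/; voiced stops become fricatives between vowels, yielding [v] there.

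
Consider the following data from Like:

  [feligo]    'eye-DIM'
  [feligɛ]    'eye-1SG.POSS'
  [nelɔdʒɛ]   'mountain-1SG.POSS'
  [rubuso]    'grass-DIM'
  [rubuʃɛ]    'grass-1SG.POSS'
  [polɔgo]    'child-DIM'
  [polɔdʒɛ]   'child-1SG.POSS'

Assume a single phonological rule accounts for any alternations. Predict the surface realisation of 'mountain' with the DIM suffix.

The root 'child' surfaces as [polɔgo] and [polɔdʒɛ], with a stem-final [g] ~ [dʒ] alternation.
The stem 'eye' ([feligo], [feligɛ]) shows [g] unchanged in both environments, so [g] cannot be basic with [dʒ] derived before the 1SG.POSS suffix.
The underlying segment must be /dʒ/; palato-alveolar /dʒ/ and /ʃ/ become [g] and [s] when no front vowel follows, yielding [g] there.
The one attested form of 'mountain', [nelɔdʒɛ], shows underlying /nelɔdʒ/. Applying the same rule when no front vowel follows gives [nelɔgo].

[nelɔgo]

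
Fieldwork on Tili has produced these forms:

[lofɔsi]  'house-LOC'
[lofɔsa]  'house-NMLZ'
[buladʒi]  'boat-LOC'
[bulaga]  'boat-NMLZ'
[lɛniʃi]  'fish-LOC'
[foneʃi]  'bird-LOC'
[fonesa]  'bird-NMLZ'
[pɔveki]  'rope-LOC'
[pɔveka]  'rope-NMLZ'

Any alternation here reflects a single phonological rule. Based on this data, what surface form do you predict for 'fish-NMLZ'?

'bird' shows [ʃ] ~ [s] at the end of the stem ([foneʃi] vs [fonesa]).
But 'house' keeps [s] in both environments ([lofɔsi], [lofɔsa]), so there is no rule changing /s/ to [ʃ] before the LOC suffix.
The alternation reflects depalatalization: palato-alveolar /dʒ/ and /ʃ/ become [g] and [s] when no front vowel follows. /ʃ/ is underlying.
The one attested form of 'fish', [lɛniʃi], shows underlying /lɛniʃ/. Applying the same rule when no front vowel follows gives [lɛnisa].

[lɛnisa]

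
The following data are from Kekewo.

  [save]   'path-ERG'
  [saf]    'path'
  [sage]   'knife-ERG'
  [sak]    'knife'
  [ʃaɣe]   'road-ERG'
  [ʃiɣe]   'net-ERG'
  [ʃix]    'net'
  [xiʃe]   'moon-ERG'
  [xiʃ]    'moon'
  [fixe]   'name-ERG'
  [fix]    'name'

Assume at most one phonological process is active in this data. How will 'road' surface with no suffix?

The stem for 'net' ends in [ɣ] in [ʃiɣe] but [x] in [ʃix].
Compare 'name', with invariant [x] in [fixe] and [fix]: an analysis with underlying /x/ and a rule producing [ɣ] before the ERG suffix would wrongly predict alternation here too.
The underlying segment must be /ɣ/; voiced obstruents become voiceless word-finally, yielding [x] there.
The one attested form of 'road', [ʃaɣe], shows underlying /ʃaɣ/. Applying the same rule word-finally gives [ʃax].

[ʃax]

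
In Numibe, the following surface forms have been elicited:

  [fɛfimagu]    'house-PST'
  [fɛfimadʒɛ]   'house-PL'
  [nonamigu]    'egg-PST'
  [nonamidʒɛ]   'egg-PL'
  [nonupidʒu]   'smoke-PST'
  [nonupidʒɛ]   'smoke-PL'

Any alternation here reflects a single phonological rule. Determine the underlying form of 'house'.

The root 'house' surfaces as [fɛfimagu] and [fɛfimadʒɛ], with a stem-final [g] ~ [dʒ] alternation.
If /dʒ/ were underlying and a rule turned it into [g] before the PST suffix, 'smoke' would also alternate; but it has [dʒ] in both [nonupidʒu] and [nonupidʒɛ].
Therefore /g/ is basic and [dʒ] is derived by palatalization before a front vowel (/g/ becomes palato-alveolar [dʒ] before a front vowel).
Hence 'house' is /fɛfimag/ underlyingly.

/fɛfimag/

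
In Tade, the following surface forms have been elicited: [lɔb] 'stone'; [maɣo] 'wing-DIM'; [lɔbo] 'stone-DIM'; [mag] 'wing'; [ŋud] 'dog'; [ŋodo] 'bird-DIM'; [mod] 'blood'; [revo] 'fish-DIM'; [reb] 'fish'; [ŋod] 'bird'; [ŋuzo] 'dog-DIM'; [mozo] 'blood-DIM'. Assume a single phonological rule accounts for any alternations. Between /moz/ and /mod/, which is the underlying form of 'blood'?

/moz/

'blood' shows [z] ~ [d] at the end of the stem ([mozo] vs [mod]).
But 'bird' keeps [d] in both environments ([ŋodo], [ŋod]), so there is no rule changing /d/ to [z] before the DIM suffix.
Therefore /z/ is basic and [d] is derived by word-final hardening (voiced fricatives become stops word-finally).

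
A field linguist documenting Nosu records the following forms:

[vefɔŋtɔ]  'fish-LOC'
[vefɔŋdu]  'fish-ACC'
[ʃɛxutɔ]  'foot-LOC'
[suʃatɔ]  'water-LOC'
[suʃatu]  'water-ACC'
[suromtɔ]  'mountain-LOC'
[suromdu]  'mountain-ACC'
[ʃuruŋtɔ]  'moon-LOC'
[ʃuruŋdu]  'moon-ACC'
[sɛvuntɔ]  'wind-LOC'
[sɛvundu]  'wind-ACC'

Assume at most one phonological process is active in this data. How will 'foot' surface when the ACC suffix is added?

The ACC suffix surfaces as [-du] and [-tu], depending on the final segment of the stem.
By contrast the LOC suffix keeps its initial [t] throughout — that segment must be underlying.
The ACC suffix is therefore /-du/ underlyingly, with post-vocalic devoicing: voiced stops become voiceless after a vowel.
After 'foot', which ends in a vowel, the suffix surfaces as [-tu], giving [ʃɛxutu].

[ʃɛxutu]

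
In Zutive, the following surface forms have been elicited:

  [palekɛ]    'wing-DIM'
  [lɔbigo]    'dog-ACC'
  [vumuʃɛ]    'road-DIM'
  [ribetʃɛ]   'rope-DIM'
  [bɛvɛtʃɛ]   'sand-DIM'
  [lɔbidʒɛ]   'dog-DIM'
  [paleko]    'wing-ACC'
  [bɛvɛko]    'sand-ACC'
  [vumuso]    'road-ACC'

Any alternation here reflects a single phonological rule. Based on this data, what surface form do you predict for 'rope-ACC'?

In [bɛvɛko] and [bɛvɛtʃɛ] the final segment of 'sand' alternates: [k] ~ [tʃ].
If /k/ were underlying and a rule turned it into [tʃ] before the DIM suffix, 'wing' would also alternate; but it has [k] in both [paleko] and [palekɛ].
The underlying segment must be /tʃ/; palato-alveolar /tʃ/, /dʒ/ and /ʃ/ become [k], [g] and [s] when no front vowel follows, yielding [k] there.
From [ribetʃɛ] the stem 'rope' is /ribetʃ/; when no front vowel follows this yields [ribeko].

[ribeko]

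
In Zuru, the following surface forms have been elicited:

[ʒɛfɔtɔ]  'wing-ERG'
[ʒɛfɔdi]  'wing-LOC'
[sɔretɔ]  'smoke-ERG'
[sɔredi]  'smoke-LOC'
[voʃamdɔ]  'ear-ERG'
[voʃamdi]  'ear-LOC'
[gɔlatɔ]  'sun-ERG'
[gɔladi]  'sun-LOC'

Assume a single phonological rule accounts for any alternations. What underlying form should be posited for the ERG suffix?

The ERG morpheme has two allomorphs, [-dɔ] and [-tɔ].
By contrast the LOC suffix keeps its initial [d] throughout — that segment must be underlying.
The ERG suffix is therefore /-tɔ/ underlyingly, with post-nasal voicing: voiceless stops become voiced after a nasal.

/-tɔ/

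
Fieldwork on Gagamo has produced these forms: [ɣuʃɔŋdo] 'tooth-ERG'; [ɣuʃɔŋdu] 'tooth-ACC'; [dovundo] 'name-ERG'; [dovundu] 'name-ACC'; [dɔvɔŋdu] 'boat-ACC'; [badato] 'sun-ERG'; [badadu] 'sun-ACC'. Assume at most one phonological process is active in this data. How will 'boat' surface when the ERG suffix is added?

[dɔvɔŋdo]

The ERG suffix surfaces as [-do] and [-to], depending on the final segment of the stem.
By contrast the ACC suffix keeps its initial [d] throughout — that segment must be underlying.
So the underlying form is /-to/, and voiceless stops become voiced after a nasal.
After 'boat', which ends in a nasal, the suffix surfaces as [-do], giving [dɔvɔŋdo].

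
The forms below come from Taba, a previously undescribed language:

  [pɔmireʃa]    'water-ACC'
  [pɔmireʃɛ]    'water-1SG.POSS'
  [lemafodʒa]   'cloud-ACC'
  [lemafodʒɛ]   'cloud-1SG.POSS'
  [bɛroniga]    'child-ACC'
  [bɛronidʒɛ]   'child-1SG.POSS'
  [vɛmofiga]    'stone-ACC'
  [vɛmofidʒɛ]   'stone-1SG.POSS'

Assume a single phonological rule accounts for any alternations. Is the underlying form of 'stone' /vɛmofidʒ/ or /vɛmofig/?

/vɛmofig/

The root 'stone' surfaces as [vɛmofiga] and [vɛmofidʒɛ], with a stem-final [g] ~ [dʒ] alternation.
Compare 'cloud', with invariant [dʒ] in [lemafodʒa] and [lemafodʒɛ]: an analysis with underlying /dʒ/ and a rule producing [g] before the ACC suffix would wrongly predict alternation here too.
The alternation reflects palatalization before a front vowel: /g/ becomes palato-alveolar [dʒ] before a front vowel. /g/ is underlying.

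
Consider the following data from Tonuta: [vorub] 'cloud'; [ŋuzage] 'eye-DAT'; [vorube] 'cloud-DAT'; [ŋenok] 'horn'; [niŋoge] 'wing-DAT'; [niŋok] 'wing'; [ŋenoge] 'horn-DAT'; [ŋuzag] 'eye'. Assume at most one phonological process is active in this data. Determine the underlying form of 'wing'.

The stem for 'wing' ends in [g] in [niŋoge] but [k] in [niŋok].
But 'eye' keeps [g] in both environments ([ŋuzage], [ŋuzag]), so there is no rule changing /g/ to [k] in isolation.
The alternation reflects intervocalic voicing: voiceless stops become voiced between vowels. /k/ is underlying.

/niŋok/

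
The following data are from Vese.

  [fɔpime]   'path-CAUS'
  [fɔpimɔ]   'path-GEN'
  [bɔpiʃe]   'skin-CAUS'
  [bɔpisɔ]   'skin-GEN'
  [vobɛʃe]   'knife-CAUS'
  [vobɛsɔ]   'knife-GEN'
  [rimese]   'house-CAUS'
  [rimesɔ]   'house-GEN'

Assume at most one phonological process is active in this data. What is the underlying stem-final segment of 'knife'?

/ʃ/

The root 'knife' surfaces as [vobɛʃe] and [vobɛsɔ], with a stem-final [ʃ] ~ [s] alternation.
The stem 'house' ([rimese], [rimesɔ]) shows [s] unchanged in both environments, so [s] cannot be basic with [ʃ] derived before the CAUS suffix.
The alternation reflects depalatalization: palato-alveolar /ʃ/ becomes [s] when no front vowel follows. /ʃ/ is underlying.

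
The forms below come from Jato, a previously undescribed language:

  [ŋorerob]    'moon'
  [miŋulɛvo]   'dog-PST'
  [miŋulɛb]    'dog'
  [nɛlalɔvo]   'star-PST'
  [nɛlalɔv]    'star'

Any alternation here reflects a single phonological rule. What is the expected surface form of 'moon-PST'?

The stem for 'dog' ends in [v] in [miŋulɛvo] but [b] in [miŋulɛb].
If /v/ were underlying and a rule turned it into [b] in isolation, 'star' would also alternate; but it has [v] in both [nɛlalɔvo] and [nɛlalɔv].
The alternation reflects intervocalic spirantization: voiced stops become fricatives between vowels. /b/ is underlying.
From [ŋorerob] the stem 'moon' is /ŋorerob/; between vowels this yields [ŋorerovo].

[ŋorerovo]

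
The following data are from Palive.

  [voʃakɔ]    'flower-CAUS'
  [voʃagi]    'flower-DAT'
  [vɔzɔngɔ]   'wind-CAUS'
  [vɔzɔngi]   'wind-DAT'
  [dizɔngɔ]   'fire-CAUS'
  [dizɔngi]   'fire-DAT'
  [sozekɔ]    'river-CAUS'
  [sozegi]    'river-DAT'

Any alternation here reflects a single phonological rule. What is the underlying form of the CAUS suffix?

/-kɔ/

The CAUS suffix surfaces as [-gɔ] and [-kɔ], depending on the final segment of the stem.
By contrast the DAT suffix keeps its initial [g] throughout — that segment must be underlying.
The CAUS suffix is therefore /-kɔ/ underlyingly, with post-nasal voicing: voiceless stops become voiced after a nasal.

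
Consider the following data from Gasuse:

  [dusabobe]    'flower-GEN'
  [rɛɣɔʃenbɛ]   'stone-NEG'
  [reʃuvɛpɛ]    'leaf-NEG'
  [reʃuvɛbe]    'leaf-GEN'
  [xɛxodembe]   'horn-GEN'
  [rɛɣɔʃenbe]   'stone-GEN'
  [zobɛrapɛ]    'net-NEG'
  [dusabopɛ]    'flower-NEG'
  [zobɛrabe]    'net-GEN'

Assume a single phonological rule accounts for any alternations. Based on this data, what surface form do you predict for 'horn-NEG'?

The NEG morpheme has two allomorphs, [-bɛ] and [-pɛ].
The GEN suffix, which begins with [b], is invariant after every stem; so [b] is not altered by any rule here.
The NEG suffix is therefore /-pɛ/ underlyingly, with post-nasal voicing: voiceless stops become voiced after a nasal.
After 'horn', which ends in a nasal, the suffix surfaces as [-bɛ], giving [xɛxodembɛ].

[xɛxodembɛ]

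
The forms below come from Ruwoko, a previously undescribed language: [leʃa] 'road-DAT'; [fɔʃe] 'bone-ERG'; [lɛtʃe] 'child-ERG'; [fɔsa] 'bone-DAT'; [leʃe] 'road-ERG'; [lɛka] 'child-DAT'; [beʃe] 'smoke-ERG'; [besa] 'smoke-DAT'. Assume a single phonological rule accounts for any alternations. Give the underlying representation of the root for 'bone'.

/fɔs/

The stem for 'bone' ends in [s] in [fɔsa] but [ʃ] in [fɔʃe].
Compare 'road', with invariant [ʃ] in [leʃa] and [leʃe]: an analysis with underlying /ʃ/ and a rule producing [s] before the DAT suffix would wrongly predict alternation here too.
The alternation reflects palatalization before a front vowel: /k/ and /s/ become palato-alveolar [tʃ] and [ʃ] before a front vowel. /s/ is underlying.
The underlying form of 'bone' is therefore /fɔs/.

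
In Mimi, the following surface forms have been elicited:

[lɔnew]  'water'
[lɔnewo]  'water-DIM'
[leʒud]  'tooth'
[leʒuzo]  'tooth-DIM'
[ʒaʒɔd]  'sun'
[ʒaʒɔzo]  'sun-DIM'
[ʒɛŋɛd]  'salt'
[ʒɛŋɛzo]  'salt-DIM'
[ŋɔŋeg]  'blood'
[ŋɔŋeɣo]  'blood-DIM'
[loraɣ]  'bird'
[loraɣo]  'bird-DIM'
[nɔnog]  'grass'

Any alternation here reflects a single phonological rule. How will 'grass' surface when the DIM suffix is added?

'blood' shows [g] ~ [ɣ] at the end of the stem ([ŋɔŋeg] vs [ŋɔŋeɣo]).
If /ɣ/ were underlying and a rule turned it into [g] in isolation, 'bird' would also alternate; but it has [ɣ] in both [loraɣ] and [loraɣo].
The alternation reflects intervocalic spirantization: voiced stops become fricatives between vowels. /g/ is underlying.
The one attested form of 'grass', [nɔnog], shows underlying /nɔnog/. Applying the same rule between vowels gives [nɔnoɣo].

[nɔnoɣo]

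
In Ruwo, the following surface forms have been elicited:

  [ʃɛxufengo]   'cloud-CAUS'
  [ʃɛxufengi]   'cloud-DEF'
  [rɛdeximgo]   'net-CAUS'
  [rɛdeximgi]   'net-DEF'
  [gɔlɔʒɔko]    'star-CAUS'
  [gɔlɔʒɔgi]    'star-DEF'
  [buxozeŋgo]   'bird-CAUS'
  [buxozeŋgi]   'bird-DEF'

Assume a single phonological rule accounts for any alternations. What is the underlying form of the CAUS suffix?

The CAUS suffix surfaces as [-go] and [-ko], depending on the final segment of the stem.
The DEF suffix, which begins with [g], is invariant after every stem; so [g] is not altered by any rule here.
So the underlying form is /-ko/, and voiceless stops become voiced after a nasal.

/-ko/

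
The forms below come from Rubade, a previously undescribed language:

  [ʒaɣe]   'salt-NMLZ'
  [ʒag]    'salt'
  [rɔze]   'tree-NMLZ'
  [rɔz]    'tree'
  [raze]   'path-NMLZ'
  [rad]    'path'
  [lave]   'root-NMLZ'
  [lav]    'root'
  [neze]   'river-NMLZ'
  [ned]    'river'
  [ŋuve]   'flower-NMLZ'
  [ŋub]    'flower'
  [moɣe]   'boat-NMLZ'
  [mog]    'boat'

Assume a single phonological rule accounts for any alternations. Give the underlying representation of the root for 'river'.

'river' shows [z] ~ [d] at the end of the stem ([neze] vs [ned]).
The stem 'tree' ([rɔze], [rɔz]) shows [z] unchanged in both environments, so [z] cannot be basic with [d] derived in isolation.
The underlying segment must be /d/; voiced stops become fricatives between vowels, yielding [z] there.

/ned/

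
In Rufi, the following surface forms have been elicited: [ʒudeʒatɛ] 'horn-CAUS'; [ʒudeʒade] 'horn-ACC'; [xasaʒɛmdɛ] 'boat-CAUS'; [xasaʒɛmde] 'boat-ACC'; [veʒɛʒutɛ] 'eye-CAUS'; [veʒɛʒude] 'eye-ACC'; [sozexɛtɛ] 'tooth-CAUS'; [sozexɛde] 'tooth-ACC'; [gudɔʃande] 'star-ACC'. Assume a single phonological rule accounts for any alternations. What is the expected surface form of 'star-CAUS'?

[gudɔʃandɛ]

The CAUS morpheme has two allomorphs, [-dɛ] and [-tɛ].
By contrast the ACC suffix keeps its initial [d] throughout — that segment must be underlying.
So the underlying form is /-tɛ/, and voiceless stops become voiced after a nasal.
After 'star', which ends in a nasal, the suffix surfaces as [-dɛ], giving [gudɔʃandɛ].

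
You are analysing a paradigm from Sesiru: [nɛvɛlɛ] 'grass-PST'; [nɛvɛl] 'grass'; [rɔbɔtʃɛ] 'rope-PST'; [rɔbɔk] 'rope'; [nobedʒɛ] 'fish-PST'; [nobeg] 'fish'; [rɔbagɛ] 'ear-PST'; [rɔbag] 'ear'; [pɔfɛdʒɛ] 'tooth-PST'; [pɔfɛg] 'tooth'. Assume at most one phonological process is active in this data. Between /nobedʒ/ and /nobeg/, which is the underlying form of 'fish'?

In [nobedʒɛ] and [nobeg] the final segment of 'fish' alternates: [dʒ] ~ [g].
If /g/ were underlying and a rule turned it into [dʒ] before the PST suffix, 'ear' would also alternate; but it has [g] in both [rɔbagɛ] and [rɔbag].
So /dʒ/ is underlying, and a rule of depalatalization — palato-alveolar /tʃ/ and /dʒ/ become [k] and [g] when no front vowel follows — gives [g].

/nobedʒ/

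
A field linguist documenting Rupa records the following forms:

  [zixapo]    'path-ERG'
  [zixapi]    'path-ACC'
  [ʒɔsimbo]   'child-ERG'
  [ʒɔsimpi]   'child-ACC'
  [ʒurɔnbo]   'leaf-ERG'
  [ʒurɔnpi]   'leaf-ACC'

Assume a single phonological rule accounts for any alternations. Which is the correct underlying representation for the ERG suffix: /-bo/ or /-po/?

The ERG morpheme has two allomorphs, [-bo] and [-po].
The ACC suffix, which begins with [p], is invariant after every stem; so [p] is not altered by any rule here.
So the underlying form is /-bo/, and voiced stops become voiceless after a vowel.

/-bo/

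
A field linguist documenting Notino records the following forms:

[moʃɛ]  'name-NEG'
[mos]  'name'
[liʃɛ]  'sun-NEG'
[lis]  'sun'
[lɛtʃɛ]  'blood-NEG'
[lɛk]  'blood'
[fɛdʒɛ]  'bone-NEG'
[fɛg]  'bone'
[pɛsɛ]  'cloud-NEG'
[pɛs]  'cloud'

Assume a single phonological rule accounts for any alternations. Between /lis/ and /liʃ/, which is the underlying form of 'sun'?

/liʃ/

The root 'sun' surfaces as [liʃɛ] and [lis], with a stem-final [ʃ] ~ [s] alternation.
The stem 'cloud' ([pɛsɛ], [pɛs]) shows [s] unchanged in both environments, so [s] cannot be basic with [ʃ] derived before the NEG suffix.
So /ʃ/ is underlying, and a rule of depalatalization — palato-alveolar /tʃ/, /dʒ/ and /ʃ/ become [k], [g] and [s] when no front vowel follows — gives [s].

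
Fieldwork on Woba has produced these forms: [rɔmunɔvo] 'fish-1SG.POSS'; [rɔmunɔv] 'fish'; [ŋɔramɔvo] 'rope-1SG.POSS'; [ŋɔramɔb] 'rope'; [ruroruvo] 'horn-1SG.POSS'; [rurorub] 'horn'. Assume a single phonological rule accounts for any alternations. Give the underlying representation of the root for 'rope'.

The stem for 'rope' ends in [v] in [ŋɔramɔvo] but [b] in [ŋɔramɔb].
But 'fish' keeps [v] in both environments ([rɔmunɔvo], [rɔmunɔv]), so there is no rule changing /v/ to [b] in isolation.
Therefore /b/ is basic and [v] is derived by intervocalic spirantization (voiced stops become fricatives between vowels).
The underlying form of 'rope' is therefore /ŋɔramɔb/.

/ŋɔramɔb/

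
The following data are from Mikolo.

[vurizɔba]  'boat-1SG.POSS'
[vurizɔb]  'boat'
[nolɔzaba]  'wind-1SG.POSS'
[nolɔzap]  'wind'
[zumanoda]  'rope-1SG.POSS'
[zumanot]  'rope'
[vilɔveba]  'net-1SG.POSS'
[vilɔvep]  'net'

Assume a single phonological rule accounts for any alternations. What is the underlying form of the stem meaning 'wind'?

In [nolɔzaba] and [nolɔzap] the final segment of 'wind' alternates: [b] ~ [p].
Compare 'boat', with invariant [b] in [vurizɔba] and [vurizɔb]: an analysis with underlying /b/ and a rule producing [p] in isolation would wrongly predict alternation here too.
Therefore /p/ is basic and [b] is derived by intervocalic voicing (voiceless stops become voiced between vowels).
So 'wind' = /nolɔzap/.

/nolɔzap/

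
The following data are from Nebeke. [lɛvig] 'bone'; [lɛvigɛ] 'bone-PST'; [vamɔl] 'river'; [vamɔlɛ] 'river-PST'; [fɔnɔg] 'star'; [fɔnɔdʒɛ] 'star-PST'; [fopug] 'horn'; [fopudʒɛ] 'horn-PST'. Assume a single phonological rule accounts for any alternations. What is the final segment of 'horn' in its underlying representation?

/dʒ/

The stem for 'horn' ends in [g] in [fopug] but [dʒ] in [fopudʒɛ].
But 'bone' keeps [g] in both environments ([lɛvig], [lɛvigɛ]), so there is no rule changing /g/ to [dʒ] before the PST suffix.
So /dʒ/ is underlying, and a rule of depalatalization — palato-alveolar /dʒ/ becomes [g] when no front vowel follows — gives [g].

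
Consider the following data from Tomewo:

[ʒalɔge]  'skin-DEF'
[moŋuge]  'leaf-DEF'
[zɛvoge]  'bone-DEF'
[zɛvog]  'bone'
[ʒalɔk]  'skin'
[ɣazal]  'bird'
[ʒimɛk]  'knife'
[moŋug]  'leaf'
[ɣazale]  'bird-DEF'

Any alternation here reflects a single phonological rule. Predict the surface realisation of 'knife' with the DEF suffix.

[ʒimɛge]

'skin' shows [k] ~ [g] at the end of the stem ([ʒalɔk] vs [ʒalɔge]).
Compare 'leaf', with invariant [g] in [moŋug] and [moŋuge]: an analysis with underlying /g/ and a rule producing [k] in isolation would wrongly predict alternation here too.
The underlying segment must be /k/; voiceless stops become voiced between vowels, yielding [g] there.
The one attested form of 'knife', [ʒimɛk], shows underlying /ʒimɛk/. Applying the same rule between vowels gives [ʒimɛge].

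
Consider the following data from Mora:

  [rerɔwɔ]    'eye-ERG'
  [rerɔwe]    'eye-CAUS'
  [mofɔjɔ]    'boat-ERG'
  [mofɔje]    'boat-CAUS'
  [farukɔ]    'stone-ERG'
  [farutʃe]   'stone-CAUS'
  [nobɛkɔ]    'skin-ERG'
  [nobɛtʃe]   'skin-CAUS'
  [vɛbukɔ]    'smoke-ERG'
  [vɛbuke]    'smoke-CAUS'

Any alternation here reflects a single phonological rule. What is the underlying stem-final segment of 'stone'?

/tʃ/

The root 'stone' surfaces as [farukɔ] and [farutʃe], with a stem-final [k] ~ [tʃ] alternation.
If /k/ were underlying and a rule turned it into [tʃ] before the CAUS suffix, 'smoke' would also alternate; but it has [k] in both [vɛbukɔ] and [vɛbuke].
So /tʃ/ is underlying, and a rule of depalatalization — palato-alveolar /tʃ/ becomes [k] when no front vowel follows — gives [k].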